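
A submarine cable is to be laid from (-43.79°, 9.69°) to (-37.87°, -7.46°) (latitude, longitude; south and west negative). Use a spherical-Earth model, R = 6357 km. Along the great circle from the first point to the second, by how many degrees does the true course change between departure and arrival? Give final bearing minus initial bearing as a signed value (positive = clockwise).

+11.3°

At departure: θ₁ = atan2(sin Δλ cos φ₂, cos φ₁ sin φ₂ − sin φ₁ cos φ₂ cos Δλ) = 288.71°
At arrival: θ₂ = atan2(sin Δλ cos φ₁, −cos φ₂ sin φ₁ + sin φ₂ cos φ₁ cos Δλ) = 299.99°
Δθ = θ₂ − θ₁ = +11.3°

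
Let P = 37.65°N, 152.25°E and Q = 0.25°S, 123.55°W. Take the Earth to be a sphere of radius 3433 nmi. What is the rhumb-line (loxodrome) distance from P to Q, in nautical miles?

5193 nmi

Δψ = ln[tan(π/4+φ₂/2)/tan(π/4+φ₁/2)] = -0.7146;  Δφ = -0.6615 rad,  Δλ = +1.4696 rad
q = Δφ/Δψ = 0.9256
d = R·√(Δφ² + q²Δλ²) = 3433·1.51260 = 5193 nmi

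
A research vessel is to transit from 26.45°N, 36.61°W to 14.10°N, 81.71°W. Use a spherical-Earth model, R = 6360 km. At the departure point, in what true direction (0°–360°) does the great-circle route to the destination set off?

N = sin Δλ·cos φ₂ = -0.6870;  D = cos φ₁ sin φ₂ − sin φ₁ cos φ₂ cos Δλ = -0.0868
initial course = atan2(N, D) = 262.80°

262.8°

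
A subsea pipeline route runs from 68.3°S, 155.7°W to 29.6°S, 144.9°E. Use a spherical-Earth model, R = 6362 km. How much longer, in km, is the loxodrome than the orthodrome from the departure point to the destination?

Great circle: cos σ = sin φ₁ sin φ₂ + cos φ₁ cos φ₂ cos Δλ,  σ = 0.8987 rad → d_gc = 5717.8 km
Rhumb line: Δψ = +1.1107, q = Δφ/Δψ = 0.6081, d_rh = R√(Δφ²+q²Δλ²) = 5878.1 km
Excess = 5878.1 − 5717.8 = 160.3 ≈ 160 km

160 km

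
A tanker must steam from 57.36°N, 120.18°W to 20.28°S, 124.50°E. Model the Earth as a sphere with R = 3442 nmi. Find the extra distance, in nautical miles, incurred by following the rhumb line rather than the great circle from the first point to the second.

283 nmi

Great circle: cos σ = sin φ₁ sin φ₂ + cos φ₁ cos φ₂ cos Δλ,  σ = 2.1039 rad → d_gc = 7241.8 nmi
Rhumb line: Δψ = -1.5899, q = Δφ/Δψ = 0.8523, d_rh = R√(Δφ²+q²Δλ²) = 7524.6 nmi
Excess = 7524.6 − 7241.8 = 282.8 ≈ 283 nmi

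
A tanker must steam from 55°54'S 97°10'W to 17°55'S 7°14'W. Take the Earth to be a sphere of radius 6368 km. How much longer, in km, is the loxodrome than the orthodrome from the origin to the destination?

Great circle: cos σ = sin φ₁ sin φ₂ + cos φ₁ cos φ₂ cos Δλ,  σ = 1.3126 rad → d_gc = 8358.5 km
Rhumb line: Δψ = +0.8640, q = Δφ/Δψ = 0.7673, d_rh = R√(Δφ²+q²Δλ²) = 8754.4 km
Excess = 8754.4 − 8358.5 = 395.9 ≈ 396 km

396 km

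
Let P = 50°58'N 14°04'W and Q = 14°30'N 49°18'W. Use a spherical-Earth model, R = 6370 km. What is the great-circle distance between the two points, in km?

5133 km

Haversine: a = sin²(Δφ/2)+cos φ₁ cos φ₂ sin²(Δλ/2) = 0.15375;  σ = 2·atan2(√a,√(1−a))
σ = 46.171° → d = Rσ = 6370·0.80583 = 5133 km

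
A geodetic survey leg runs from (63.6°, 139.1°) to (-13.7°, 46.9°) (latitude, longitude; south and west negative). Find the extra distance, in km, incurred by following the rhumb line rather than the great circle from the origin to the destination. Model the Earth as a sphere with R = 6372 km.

386 km

Great circle: cos σ = sin φ₁ sin φ₂ + cos φ₁ cos φ₂ cos Δλ,  σ = 1.8016 rad → d_gc = 11479.5 km
Rhumb line: Δψ = -1.6915, q = Δφ/Δψ = 0.7976, d_rh = R√(Δφ²+q²Δλ²) = 11865.4 km
Excess = 11865.4 − 11479.5 = 385.9 ≈ 386 km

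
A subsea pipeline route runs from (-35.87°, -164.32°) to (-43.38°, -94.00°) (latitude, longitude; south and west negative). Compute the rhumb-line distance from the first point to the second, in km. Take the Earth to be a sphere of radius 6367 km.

6066 km

Rhumb course C = atan2(Δλ, Δψ) with Δψ = ln[tan(π/4+φ₂/2)/tan(π/4+φ₁/2)] = -0.1705, Δλ = +1.2273 → C = 97.91°
d = R·|Δφ| / |cos C| = 6367·0.13107 / 0.13757 = 6066 km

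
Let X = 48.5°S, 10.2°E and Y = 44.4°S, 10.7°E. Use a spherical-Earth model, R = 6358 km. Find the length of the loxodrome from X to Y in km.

457 km

Rhumb course C = atan2(Δλ, Δψ) with Δψ = ln[tan(π/4+φ₂/2)/tan(π/4+φ₁/2)] = +0.1039, Δλ = +0.0087 → C = 4.80°
d = R·|Δφ| / |cos C| = 6358·0.07156 / 0.99649 = 457 km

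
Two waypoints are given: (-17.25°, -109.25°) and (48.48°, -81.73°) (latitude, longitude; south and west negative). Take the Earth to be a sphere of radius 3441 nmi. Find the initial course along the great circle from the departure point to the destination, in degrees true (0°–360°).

N = sin Δλ·cos φ₂ = +0.3063;  D = cos φ₁ sin φ₂ − sin φ₁ cos φ₂ cos Δλ = +0.8894
initial course = atan2(N, D) = 19.00°

19.0°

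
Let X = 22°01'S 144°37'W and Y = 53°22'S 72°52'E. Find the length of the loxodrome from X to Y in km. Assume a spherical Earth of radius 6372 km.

12679 km

Rhumb course C = atan2(Δλ, Δψ) with Δψ = ln[tan(π/4+φ₂/2)/tan(π/4+φ₁/2)] = -0.7114, Δλ = -2.4874 → C = 254.04°
d = R·|Δφ| / |cos C| = 6372·0.54716 / 0.27499 = 12679 km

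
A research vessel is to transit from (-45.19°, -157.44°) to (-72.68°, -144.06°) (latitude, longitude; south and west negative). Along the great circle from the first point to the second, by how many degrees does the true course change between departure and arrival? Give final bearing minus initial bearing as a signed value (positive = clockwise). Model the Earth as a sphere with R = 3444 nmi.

At departure: θ₁ = atan2(sin Δλ cos φ₂, cos φ₁ sin φ₂ − sin φ₁ cos φ₂ cos Δλ) = 171.61°
At arrival: θ₂ = atan2(sin Δλ cos φ₁, −cos φ₂ sin φ₁ + sin φ₂ cos φ₁ cos Δλ) = 159.80°
Δθ = θ₂ − θ₁ = -11.8°

-11.8°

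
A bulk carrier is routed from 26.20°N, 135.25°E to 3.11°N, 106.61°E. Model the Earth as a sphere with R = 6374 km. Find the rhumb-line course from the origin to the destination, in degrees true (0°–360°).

Meridional parts: M(φ₁)=+0.4741, M(φ₂)=+0.0543 → ΔM = -0.4198;  Δλ = -0.4999 rad
tan C = Δλ / ΔM = +1.1907 → C = 229.98°

230.0°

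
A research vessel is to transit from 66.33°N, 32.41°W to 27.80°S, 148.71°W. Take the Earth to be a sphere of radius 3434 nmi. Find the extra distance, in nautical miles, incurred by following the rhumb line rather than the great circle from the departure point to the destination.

Great circle: cos σ = sin φ₁ sin φ₂ + cos φ₁ cos φ₂ cos Δλ,  σ = 2.1951 rad → d_gc = 7537.8 nmi
Rhumb line: Δψ = -2.0682, q = Δφ/Δψ = 0.7943, d_rh = R√(Δφ²+q²Δλ²) = 7904.7 nmi
Excess = 7904.7 − 7537.8 = 366.9 ≈ 367 nmi

367 nmi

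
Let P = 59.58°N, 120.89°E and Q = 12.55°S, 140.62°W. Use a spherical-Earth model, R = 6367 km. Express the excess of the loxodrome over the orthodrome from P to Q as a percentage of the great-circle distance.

Great circle: σ = 1.8342 rad → d_gc = Rσ = 11678.2 km
Rhumb: Δφ = -1.2589, Δλ = +1.7190, Δψ = -1.5232, q = Δφ/Δψ = 0.8265 → d_rh = R√(Δφ²+q²Δλ²) = 12086.0 km
Excess = (12086.0 − 11678.2) / 11678.2 = 407.8 / 11678.2 = 3.49% ≈ 3.5%

3.5%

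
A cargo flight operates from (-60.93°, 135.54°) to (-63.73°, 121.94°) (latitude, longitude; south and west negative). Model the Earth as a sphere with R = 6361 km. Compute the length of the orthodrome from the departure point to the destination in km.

Haversine: a = sin²(Δφ/2)+cos φ₁ cos φ₂ sin²(Δλ/2) = 0.00361;  σ = 2·atan2(√a,√(1−a))
σ = 6.891° → d = Rσ = 6361·0.12027 = 765 km

765 km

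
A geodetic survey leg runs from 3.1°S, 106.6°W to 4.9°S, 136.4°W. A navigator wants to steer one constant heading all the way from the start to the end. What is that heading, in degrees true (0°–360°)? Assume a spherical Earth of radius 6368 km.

266.5°

Δψ = ln[tan(π/4+φ₂/2)/tan(π/4+φ₁/2)] = -0.0315
Δλ = -0.5201 rad (taken the short way round)
course = atan2(Δλ, Δψ) = 266.53°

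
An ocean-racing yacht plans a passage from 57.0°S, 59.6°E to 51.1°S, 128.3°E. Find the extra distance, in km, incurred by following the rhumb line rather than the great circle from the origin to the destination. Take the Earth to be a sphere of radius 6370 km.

184 km

Great circle: cos σ = sin φ₁ sin φ₂ + cos φ₁ cos φ₂ cos Δλ,  σ = 0.6810 rad → d_gc = 4338.1 km
Rhumb line: Δψ = +0.1758, q = Δφ/Δψ = 0.5858, d_rh = R√(Δφ²+q²Δλ²) = 4522.3 km
Excess = 4522.3 − 4338.1 = 184.2 ≈ 184 km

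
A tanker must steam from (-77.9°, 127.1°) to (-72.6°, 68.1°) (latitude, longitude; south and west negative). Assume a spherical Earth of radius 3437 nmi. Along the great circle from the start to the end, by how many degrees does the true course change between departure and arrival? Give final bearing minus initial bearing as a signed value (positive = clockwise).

At departure: θ₁ = atan2(sin Δλ cos φ₂, cos φ₁ sin φ₂ − sin φ₁ cos φ₂ cos Δλ) = 259.08°
At arrival: θ₂ = atan2(sin Δλ cos φ₁, −cos φ₂ sin φ₁ + sin φ₂ cos φ₁ cos Δλ) = 316.51°
Δθ = θ₂ − θ₁ = +57.4°

+57.4°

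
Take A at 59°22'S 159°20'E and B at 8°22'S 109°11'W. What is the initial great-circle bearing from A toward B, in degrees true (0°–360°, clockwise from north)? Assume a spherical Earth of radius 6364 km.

θ = atan2( sin Δλ·cos φ₂ ,  cos φ₁ sin φ₂ − sin φ₁ cos φ₂ cos Δλ )
  = atan2(+0.9890, -0.0962) = 95.55°

95.6°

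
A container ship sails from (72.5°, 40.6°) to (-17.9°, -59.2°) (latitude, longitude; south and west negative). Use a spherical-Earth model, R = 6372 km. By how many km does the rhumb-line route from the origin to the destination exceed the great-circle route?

Great circle: cos σ = sin φ₁ sin φ₂ + cos φ₁ cos φ₂ cos Δλ,  σ = 1.9197 rad → d_gc = 12232.1 km
Rhumb line: Δψ = -2.1890, q = Δφ/Δψ = 0.7208, d_rh = R√(Δφ²+q²Δλ²) = 12848.1 km
Excess = 12848.1 − 12232.1 = 616.0 ≈ 616 km

616 km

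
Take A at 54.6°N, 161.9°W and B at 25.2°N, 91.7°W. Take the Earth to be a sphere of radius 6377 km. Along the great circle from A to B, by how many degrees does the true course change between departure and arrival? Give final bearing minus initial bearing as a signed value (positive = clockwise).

Initial bearing θ₁ = atan2(sin Δλ cos φ₂, cos φ₁ sin φ₂ − sin φ₁ cos φ₂ cos Δλ) = 90.21°
Final bearing θ₂ = (initial bearing from the destination back to the start) + 180° = 140.19°
Δθ = θ₂ − θ₁ = +50.0°

+50.0°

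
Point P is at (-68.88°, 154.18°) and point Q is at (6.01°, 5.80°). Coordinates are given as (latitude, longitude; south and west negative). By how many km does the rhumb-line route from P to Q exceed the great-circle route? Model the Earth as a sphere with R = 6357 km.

2021 km

Great circle: cos σ = sin φ₁ sin φ₂ + cos φ₁ cos φ₂ cos Δλ,  σ = 1.9854 rad → d_gc = 12621.1 km
Rhumb line: Δψ = +1.7848, q = Δφ/Δψ = 0.7323, d_rh = R√(Δφ²+q²Δλ²) = 14642.2 km
Excess = 14642.2 − 12621.1 = 2021.1 ≈ 2021 km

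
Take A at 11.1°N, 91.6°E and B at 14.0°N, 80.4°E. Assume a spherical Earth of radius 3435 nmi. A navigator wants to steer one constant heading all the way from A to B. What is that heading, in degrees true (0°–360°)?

Δψ = ln[tan(π/4+φ₂/2)/tan(π/4+φ₁/2)] = +0.0519
Δλ = -0.1955 rad (taken the short way round)
course = atan2(Δλ, Δψ) = 284.86°

284.9°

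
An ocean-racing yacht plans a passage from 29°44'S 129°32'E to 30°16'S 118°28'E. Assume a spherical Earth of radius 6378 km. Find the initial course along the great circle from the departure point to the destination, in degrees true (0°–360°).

264.1°

N = sin Δλ·cos φ₂ = -0.1658;  D = cos φ₁ sin φ₂ − sin φ₁ cos φ₂ cos Δλ = -0.0173
initial course = atan2(N, D) = 264.05°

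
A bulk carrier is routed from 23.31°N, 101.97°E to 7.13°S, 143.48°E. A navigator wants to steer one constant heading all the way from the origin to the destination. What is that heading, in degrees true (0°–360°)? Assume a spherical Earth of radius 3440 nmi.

Meridional parts: M(φ₁)=+0.4185, M(φ₂)=-0.1248 → ΔM = -0.5433;  Δλ = +0.7245 rad
tan C = Δλ / ΔM = -1.3335 → C = 126.87°

126.9°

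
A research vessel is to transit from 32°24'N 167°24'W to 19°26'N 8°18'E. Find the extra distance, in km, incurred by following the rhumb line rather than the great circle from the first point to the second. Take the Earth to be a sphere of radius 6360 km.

Great circle: cos σ = sin φ₁ sin φ₂ + cos φ₁ cos φ₂ cos Δλ,  σ = 2.2341 rad → d_gc = 14208.8 km
Rhumb line: Δψ = -0.2524, q = Δφ/Δψ = 0.8966, d_rh = R√(Δφ²+q²Δλ²) = 17545.7 km
Excess = 17545.7 − 14208.8 = 3336.9 ≈ 3337 km

3337 km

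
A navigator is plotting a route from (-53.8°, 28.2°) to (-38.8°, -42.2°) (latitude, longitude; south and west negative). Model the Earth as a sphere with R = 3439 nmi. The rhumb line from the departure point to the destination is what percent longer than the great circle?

3.6%

Great circle: σ = 0.8499 rad → d_gc = Rσ = 2922.9 nmi
Rhumb: Δφ = +0.2618, Δλ = -1.2287, Δψ = +0.3824, q = Δφ/Δψ = 0.6845 → d_rh = R√(Δφ²+q²Δλ²) = 3029.4 nmi
Excess = (3029.4 − 2922.9) / 2922.9 = 106.5 / 2922.9 = 3.64% ≈ 3.6%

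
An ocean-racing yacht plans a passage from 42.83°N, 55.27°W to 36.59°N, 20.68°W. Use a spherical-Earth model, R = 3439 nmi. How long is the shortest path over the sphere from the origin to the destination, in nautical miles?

1628 nmi

cos σ = sin φ₁ sin φ₂ + cos φ₁ cos φ₂ cos Δλ
      = sin(42.83°)sin(36.59°) + cos(42.83°)cos(36.59°)cos(34.59°) = 0.8900
σ = 27.128° → d = Rσ = 3439·0.47348 = 1628 nmi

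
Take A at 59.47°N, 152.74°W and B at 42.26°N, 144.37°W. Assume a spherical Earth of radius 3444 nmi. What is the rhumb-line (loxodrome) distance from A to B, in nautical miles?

Rhumb course C = atan2(Δλ, Δψ) with Δψ = ln[tan(π/4+φ₂/2)/tan(π/4+φ₁/2)] = -0.4833, Δλ = +0.1461 → C = 163.18°
d = R·|Δφ| / |cos C| = 3444·0.30037 / 0.95723 = 1081 nmi

1081 nmi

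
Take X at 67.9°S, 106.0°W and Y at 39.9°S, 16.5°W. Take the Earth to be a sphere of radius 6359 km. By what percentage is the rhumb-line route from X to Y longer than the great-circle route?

Great circle: σ = 0.9312 rad → d_gc = Rσ = 5921.8 km
Rhumb: Δφ = +0.4887, Δλ = +1.5621, Δψ = +0.8727, q = Δφ/Δψ = 0.5600 → d_rh = R√(Δφ²+q²Δλ²) = 6371.8 km
Excess = (6371.8 − 5921.8) / 5921.8 = 450.0 / 5921.8 = 7.60% ≈ 7.6%

7.6%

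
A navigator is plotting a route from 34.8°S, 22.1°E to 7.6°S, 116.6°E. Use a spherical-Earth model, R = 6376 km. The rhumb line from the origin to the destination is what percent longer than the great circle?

2.1%

Great circle: σ = 1.5592 rad → d_gc = Rσ = 9941.3 km
Rhumb: Δφ = +0.4747, Δλ = +1.6493, Δψ = +0.5155, q = Δφ/Δψ = 0.9208 → d_rh = R√(Δφ²+q²Δλ²) = 10145.7 km
Excess = (10145.7 − 9941.3) / 9941.3 = 204.4 / 9941.3 = 2.06% ≈ 2.1%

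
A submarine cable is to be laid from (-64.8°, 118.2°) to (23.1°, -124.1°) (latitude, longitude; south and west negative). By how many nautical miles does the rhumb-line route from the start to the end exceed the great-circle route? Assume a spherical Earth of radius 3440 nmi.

Great circle: cos σ = sin φ₁ sin φ₂ + cos φ₁ cos φ₂ cos Δλ,  σ = 2.1377 rad → d_gc = 7353.8 nmi
Rhumb line: Δψ = +1.9128, q = Δφ/Δψ = 0.8020, d_rh = R√(Δφ²+q²Δλ²) = 7744.4 nmi
Excess = 7744.4 − 7353.8 = 390.6 ≈ 391 nmi

391 nmi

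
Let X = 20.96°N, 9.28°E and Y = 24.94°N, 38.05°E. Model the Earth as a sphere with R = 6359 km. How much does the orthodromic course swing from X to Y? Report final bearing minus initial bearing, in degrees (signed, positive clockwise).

At departure: θ₁ = atan2(sin Δλ cos φ₂, cos φ₁ sin φ₂ − sin φ₁ cos φ₂ cos Δλ) = 75.92°
At arrival: θ₂ = atan2(sin Δλ cos φ₁, −cos φ₂ sin φ₁ + sin φ₂ cos φ₁ cos Δλ) = 87.35°
Δθ = θ₂ − θ₁ = +11.4°

+11.4°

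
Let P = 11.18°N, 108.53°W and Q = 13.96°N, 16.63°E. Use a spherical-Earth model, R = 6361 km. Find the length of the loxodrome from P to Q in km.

Δψ = ln[tan(π/4+φ₂/2)/tan(π/4+φ₁/2)] = +0.0497;  Δφ = +0.0485 rad,  Δλ = +2.1845 rad
q = Δφ/Δψ = 0.9759
d = R·√(Δφ² + q²Δλ²) = 6361·2.13242 = 13564 km

13564 km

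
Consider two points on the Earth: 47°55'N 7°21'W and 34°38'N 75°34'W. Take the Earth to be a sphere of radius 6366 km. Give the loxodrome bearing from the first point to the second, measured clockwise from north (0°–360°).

Meridional parts: M(φ₁)=+0.9553, M(φ₂)=+0.6450 → ΔM = -0.3103;  Δλ = -1.1906 rad
tan C = Δλ / ΔM = +3.8375 → C = 255.39°

255.4°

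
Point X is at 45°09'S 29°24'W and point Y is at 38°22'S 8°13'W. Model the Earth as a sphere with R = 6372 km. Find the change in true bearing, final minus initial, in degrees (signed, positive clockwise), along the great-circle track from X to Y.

-14.2°

Initial bearing θ₁ = atan2(sin Δλ cos φ₂, cos φ₁ sin φ₂ − sin φ₁ cos φ₂ cos Δλ) = 74.13°
Final bearing θ₂ = (initial bearing from the destination back to the start) + 180° = 59.91°
Δθ = θ₂ − θ₁ = -14.2°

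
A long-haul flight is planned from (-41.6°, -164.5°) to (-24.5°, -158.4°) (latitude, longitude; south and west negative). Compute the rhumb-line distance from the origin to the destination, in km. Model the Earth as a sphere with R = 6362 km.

1981 km

Δψ = ln[tan(π/4+φ₂/2)/tan(π/4+φ₁/2)] = +0.3585;  Δφ = +0.2985 rad,  Δλ = +0.1065 rad
q = Δφ/Δψ = 0.8324
d = R·√(Δφ² + q²Δλ²) = 6362·0.31133 = 1981 km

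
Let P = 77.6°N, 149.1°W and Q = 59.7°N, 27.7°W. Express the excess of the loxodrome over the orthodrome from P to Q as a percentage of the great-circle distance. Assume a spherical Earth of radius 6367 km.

18.7%

Great circle: σ = 0.6652 rad → d_gc = Rσ = 4235.2 km
Rhumb: Δφ = -0.3124, Δλ = +2.1188, Δψ = -0.9132, q = Δφ/Δψ = 0.3421 → d_rh = R√(Δφ²+q²Δλ²) = 5025.5 km
Excess = (5025.5 − 4235.2) / 4235.2 = 790.3 / 4235.2 = 18.66% ≈ 18.7%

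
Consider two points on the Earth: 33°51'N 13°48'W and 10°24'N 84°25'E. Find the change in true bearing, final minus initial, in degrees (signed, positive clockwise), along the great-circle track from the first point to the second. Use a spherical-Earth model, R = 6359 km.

+47.9°

At departure: θ₁ = atan2(sin Δλ cos φ₂, cos φ₁ sin φ₂ − sin φ₁ cos φ₂ cos Δλ) = 76.81°
At arrival: θ₂ = atan2(sin Δλ cos φ₁, −cos φ₂ sin φ₁ + sin φ₂ cos φ₁ cos Δλ) = 124.71°
Δθ = θ₂ − θ₁ = +47.9°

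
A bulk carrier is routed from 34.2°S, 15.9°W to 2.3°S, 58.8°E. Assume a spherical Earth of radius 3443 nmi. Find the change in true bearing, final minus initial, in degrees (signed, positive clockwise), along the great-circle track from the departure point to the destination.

-27.9°

Initial bearing θ₁ = atan2(sin Δλ cos φ₂, cos φ₁ sin φ₂ − sin φ₁ cos φ₂ cos Δλ) = 83.20°
Final bearing θ₂ = (initial bearing from the destination back to the start) + 180° = 55.28°
Δθ = θ₂ − θ₁ = -27.9°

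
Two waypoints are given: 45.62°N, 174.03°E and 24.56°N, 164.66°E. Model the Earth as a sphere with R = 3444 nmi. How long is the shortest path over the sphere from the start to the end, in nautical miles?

cos σ = sin φ₁ sin φ₂ + cos φ₁ cos φ₂ cos Δλ
      = sin(45.62°)sin(24.56°) + cos(45.62°)cos(24.56°)cos(-9.37°) = 0.9247
σ = 22.374° → d = Rσ = 3444·0.39050 = 1345 nmi

1345 nmi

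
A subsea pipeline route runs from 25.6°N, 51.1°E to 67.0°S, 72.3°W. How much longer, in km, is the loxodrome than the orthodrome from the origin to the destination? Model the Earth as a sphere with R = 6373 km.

875 km

Great circle: cos σ = sin φ₁ sin φ₂ + cos φ₁ cos φ₂ cos Δλ,  σ = 2.2040 rad → d_gc = 14045.9 km
Rhumb line: Δψ = -2.0548, q = Δφ/Δψ = 0.7865, d_rh = R√(Δφ²+q²Δλ²) = 14921.1 km
Excess = 14921.1 − 14045.9 = 875.2 ≈ 875 km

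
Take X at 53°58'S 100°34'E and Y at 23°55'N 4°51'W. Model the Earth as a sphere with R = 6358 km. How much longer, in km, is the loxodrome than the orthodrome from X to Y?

Great circle: cos σ = sin φ₁ sin φ₂ + cos φ₁ cos φ₂ cos Δλ,  σ = 2.0610 rad → d_gc = 13103.8 km
Rhumb line: Δψ = +1.5533, q = Δφ/Δψ = 0.8751, d_rh = R√(Δφ²+q²Δλ²) = 13397.5 km
Excess = 13397.5 − 13103.8 = 293.7 ≈ 294 km

294 km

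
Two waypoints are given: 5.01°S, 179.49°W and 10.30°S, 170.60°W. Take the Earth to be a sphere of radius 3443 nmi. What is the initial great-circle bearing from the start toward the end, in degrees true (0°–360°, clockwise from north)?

121.5°

N = sin Δλ·cos φ₂ = +0.1520;  D = cos φ₁ sin φ₂ − sin φ₁ cos φ₂ cos Δλ = -0.0932
initial course = atan2(N, D) = 121.51°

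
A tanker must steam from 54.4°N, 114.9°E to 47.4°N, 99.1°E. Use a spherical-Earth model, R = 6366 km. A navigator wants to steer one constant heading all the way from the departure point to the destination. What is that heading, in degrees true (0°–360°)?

Δψ = ln[tan(π/4+φ₂/2)/tan(π/4+φ₁/2)] = -0.1942
Δλ = -0.2758 rad (taken the short way round)
course = atan2(Δλ, Δψ) = 234.84°

234.8°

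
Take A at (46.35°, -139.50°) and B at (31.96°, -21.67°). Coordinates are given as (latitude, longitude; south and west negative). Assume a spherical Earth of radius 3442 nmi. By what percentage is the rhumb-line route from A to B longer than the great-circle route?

9.8%

Great circle: σ = 1.4610 rad → d_gc = Rσ = 5028.7 nmi
Rhumb: Δφ = -0.2512, Δλ = +2.0565, Δψ = -0.3259, q = Δφ/Δψ = 0.7707 → d_rh = R√(Δφ²+q²Δλ²) = 5523.3 nmi
Excess = (5523.3 − 5028.7) / 5028.7 = 494.6 / 5028.7 = 9.84% ≈ 9.8%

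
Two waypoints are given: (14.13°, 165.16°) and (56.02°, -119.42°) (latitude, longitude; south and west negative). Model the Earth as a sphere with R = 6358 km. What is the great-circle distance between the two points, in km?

Haversine: a = sin²(Δφ/2)+cos φ₁ cos φ₂ sin²(Δλ/2) = 0.33056;  σ = 2·atan2(√a,√(1−a))
σ = 70.192° → d = Rσ = 6358·1.22508 = 7789 km

7789 km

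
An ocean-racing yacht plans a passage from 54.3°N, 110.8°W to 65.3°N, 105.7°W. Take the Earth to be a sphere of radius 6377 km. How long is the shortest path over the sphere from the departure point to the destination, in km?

1256 km

Haversine: a = sin²(Δφ/2)+cos φ₁ cos φ₂ sin²(Δλ/2) = 0.00967;  σ = 2·atan2(√a,√(1−a))
σ = 11.286° → d = Rσ = 6377·0.19698 = 1256 km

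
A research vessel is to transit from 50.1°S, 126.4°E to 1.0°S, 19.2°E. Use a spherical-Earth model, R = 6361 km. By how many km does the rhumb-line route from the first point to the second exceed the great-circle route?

Great circle: cos σ = sin φ₁ sin φ₂ + cos φ₁ cos φ₂ cos Δλ,  σ = 1.7480 rad → d_gc = 11118.9 km
Rhumb line: Δψ = +0.9959, q = Δφ/Δψ = 0.8604, d_rh = R√(Δφ²+q²Δλ²) = 11600.9 km
Excess = 11600.9 − 11118.9 = 482.0 ≈ 482 km

482 km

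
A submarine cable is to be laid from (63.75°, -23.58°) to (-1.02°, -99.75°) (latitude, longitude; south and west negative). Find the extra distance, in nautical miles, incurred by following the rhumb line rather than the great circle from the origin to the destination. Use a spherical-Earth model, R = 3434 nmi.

142 nmi

Great circle: cos σ = sin φ₁ sin φ₂ + cos φ₁ cos φ₂ cos Δλ,  σ = 1.4809 rad → d_gc = 5085.5 nmi
Rhumb line: Δψ = -1.4738, q = Δφ/Δψ = 0.7670, d_rh = R√(Δφ²+q²Δλ²) = 5227.9 nmi
Excess = 5227.9 − 5085.5 = 142.4 ≈ 142 nmi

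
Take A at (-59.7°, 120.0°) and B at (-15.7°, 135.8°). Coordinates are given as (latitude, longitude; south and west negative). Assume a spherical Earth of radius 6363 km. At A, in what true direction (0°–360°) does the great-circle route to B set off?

21.6°

θ = atan2( sin Δλ·cos φ₂ ,  cos φ₁ sin φ₂ − sin φ₁ cos φ₂ cos Δλ )
  = atan2(+0.2621, +0.6633) = 21.56°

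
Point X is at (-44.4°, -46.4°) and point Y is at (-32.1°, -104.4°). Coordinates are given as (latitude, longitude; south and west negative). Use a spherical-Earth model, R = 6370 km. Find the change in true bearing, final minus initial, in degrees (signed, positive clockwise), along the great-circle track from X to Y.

Initial bearing θ₁ = atan2(sin Δλ cos φ₂, cos φ₁ sin φ₂ − sin φ₁ cos φ₂ cos Δλ) = 264.78°
Final bearing θ₂ = (initial bearing from the destination back to the start) + 180° = 302.87°
Δθ = θ₂ − θ₁ = +38.1°

+38.1°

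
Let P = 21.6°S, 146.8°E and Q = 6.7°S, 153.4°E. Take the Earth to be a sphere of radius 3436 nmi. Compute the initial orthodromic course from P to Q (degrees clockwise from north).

24.1°

N = sin Δλ·cos φ₂ = +0.1142;  D = cos φ₁ sin φ₂ − sin φ₁ cos φ₂ cos Δλ = +0.2547
initial course = atan2(N, D) = 24.14°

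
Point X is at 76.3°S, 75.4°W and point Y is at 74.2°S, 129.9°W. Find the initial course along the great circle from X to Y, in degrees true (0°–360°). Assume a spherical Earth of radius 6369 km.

251.5°

θ = atan2( sin Δλ·cos φ₂ ,  cos φ₁ sin φ₂ − sin φ₁ cos φ₂ cos Δλ )
  = atan2(-0.2217, -0.0743) = 251.48°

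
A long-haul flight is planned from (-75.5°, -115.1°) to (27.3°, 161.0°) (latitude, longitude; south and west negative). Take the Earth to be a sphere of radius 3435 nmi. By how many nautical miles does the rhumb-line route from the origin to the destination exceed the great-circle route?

216 nmi

Great circle: cos σ = sin φ₁ sin φ₂ + cos φ₁ cos φ₂ cos Δλ,  σ = 2.0047 rad → d_gc = 6886.1 nmi
Rhumb line: Δψ = +2.5575, q = Δφ/Δψ = 0.7016, d_rh = R√(Δφ²+q²Δλ²) = 7101.8 nmi
Excess = 7101.8 − 6886.1 = 215.7 ≈ 216 nmi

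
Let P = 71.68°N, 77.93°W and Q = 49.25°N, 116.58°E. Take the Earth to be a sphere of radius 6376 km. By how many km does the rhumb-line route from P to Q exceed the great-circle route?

Great circle: cos σ = sin φ₁ sin φ₂ + cos φ₁ cos φ₂ cos Δλ,  σ = 1.0233 rad → d_gc = 6524.7 km
Rhumb line: Δψ = -0.8343, q = Δφ/Δψ = 0.4692, d_rh = R√(Δφ²+q²Δλ²) = 8994.3 km
Excess = 8994.3 − 6524.7 = 2469.6 ≈ 2470 km

2470 km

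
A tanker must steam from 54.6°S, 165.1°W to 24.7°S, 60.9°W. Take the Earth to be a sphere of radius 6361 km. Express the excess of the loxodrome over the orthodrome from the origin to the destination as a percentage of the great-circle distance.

Great circle: σ = 1.3577 rad → d_gc = Rσ = 8636.2 km
Rhumb: Δφ = +0.5219, Δλ = +1.8186, Δψ = +0.6970, q = Δφ/Δψ = 0.7487 → d_rh = R√(Δφ²+q²Δλ²) = 9275.5 km
Excess = (9275.5 − 8636.2) / 8636.2 = 639.3 / 8636.2 = 7.40% ≈ 7.4%

7.4%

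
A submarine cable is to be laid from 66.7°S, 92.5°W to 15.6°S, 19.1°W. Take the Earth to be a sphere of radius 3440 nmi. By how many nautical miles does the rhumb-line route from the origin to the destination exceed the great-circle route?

Great circle: cos σ = sin φ₁ sin φ₂ + cos φ₁ cos φ₂ cos Δλ,  σ = 1.2070 rad → d_gc = 4152.1 nmi
Rhumb line: Δψ = +1.3033, q = Δφ/Δψ = 0.6843, d_rh = R√(Δφ²+q²Δλ²) = 4302.0 nmi
Excess = 4302.0 − 4152.1 = 149.9 ≈ 150 nmi

150 nmi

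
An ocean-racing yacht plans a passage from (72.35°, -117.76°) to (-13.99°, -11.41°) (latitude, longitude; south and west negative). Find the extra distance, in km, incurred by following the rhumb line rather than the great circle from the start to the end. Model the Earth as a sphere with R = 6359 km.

750 km

Great circle: cos σ = sin φ₁ sin φ₂ + cos φ₁ cos φ₂ cos Δλ,  σ = 1.8893 rad → d_gc = 12014.4 km
Rhumb line: Δψ = -2.1093, q = Δφ/Δψ = 0.7144, d_rh = R√(Δφ²+q²Δλ²) = 12764.4 km
Excess = 12764.4 − 12014.4 = 750.0 ≈ 750 km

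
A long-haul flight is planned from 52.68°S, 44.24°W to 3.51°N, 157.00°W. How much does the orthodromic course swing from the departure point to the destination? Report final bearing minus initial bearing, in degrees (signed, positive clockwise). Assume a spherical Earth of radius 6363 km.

+70.7°

Initial bearing θ₁ = atan2(sin Δλ cos φ₂, cos φ₁ sin φ₂ − sin φ₁ cos φ₂ cos Δλ) = 253.65°
Final bearing θ₂ = (initial bearing from the destination back to the start) + 180° = 324.35°
Δθ = θ₂ − θ₁ = +70.7°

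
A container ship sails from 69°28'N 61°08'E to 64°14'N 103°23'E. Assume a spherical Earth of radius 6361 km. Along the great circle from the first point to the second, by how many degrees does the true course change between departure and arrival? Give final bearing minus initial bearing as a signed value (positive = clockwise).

Initial bearing θ₁ = atan2(sin Δλ cos φ₂, cos φ₁ sin φ₂ − sin φ₁ cos φ₂ cos Δλ) = 87.15°
Final bearing θ₂ = (initial bearing from the destination back to the start) + 180° = 126.31°
Δθ = θ₂ − θ₁ = +39.2°

+39.2°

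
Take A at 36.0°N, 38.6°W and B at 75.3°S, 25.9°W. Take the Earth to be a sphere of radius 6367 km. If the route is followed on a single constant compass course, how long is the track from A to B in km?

12409 km

Δψ = ln[tan(π/4+φ₂/2)/tan(π/4+φ₁/2)] = -2.7223;  Δφ = -1.9426 rad,  Δλ = +0.2217 rad
q = Δφ/Δψ = 0.7136
d = R·√(Δφ² + q²Δλ²) = 6367·1.94898 = 12409 km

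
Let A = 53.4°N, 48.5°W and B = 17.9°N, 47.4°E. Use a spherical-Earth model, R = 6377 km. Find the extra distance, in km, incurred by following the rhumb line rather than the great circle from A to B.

460 km

Great circle: cos σ = sin φ₁ sin φ₂ + cos φ₁ cos φ₂ cos Δλ,  σ = 1.3812 rad → d_gc = 8808.1 km
Rhumb line: Δψ = -0.7889, q = Δφ/Δψ = 0.7854, d_rh = R√(Δφ²+q²Δλ²) = 9267.8 km
Excess = 9267.8 − 8808.1 = 459.7 ≈ 460 km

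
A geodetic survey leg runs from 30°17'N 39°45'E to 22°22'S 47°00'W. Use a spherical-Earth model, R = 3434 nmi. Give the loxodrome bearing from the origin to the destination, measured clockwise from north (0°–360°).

Δψ = ln[tan(π/4+φ₂/2)/tan(π/4+φ₁/2)] = -0.9557
Δλ = -1.5141 rad (taken the short way round)
course = atan2(Δλ, Δψ) = 237.74°

237.7°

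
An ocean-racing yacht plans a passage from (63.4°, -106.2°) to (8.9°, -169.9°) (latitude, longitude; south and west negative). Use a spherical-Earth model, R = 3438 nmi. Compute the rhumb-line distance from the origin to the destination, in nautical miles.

Δψ = ln[tan(π/4+φ₂/2)/tan(π/4+φ₁/2)] = -1.2863;  Δφ = -0.9512 rad,  Δλ = -1.1118 rad
q = Δφ/Δψ = 0.7395
d = R·√(Δφ² + q²Δλ²) = 3438·1.25726 = 4322 nmi

4322 nmi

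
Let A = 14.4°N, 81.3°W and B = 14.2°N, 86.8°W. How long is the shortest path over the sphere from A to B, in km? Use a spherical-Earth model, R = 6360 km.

592 km

cos σ = sin φ₁ sin φ₂ + cos φ₁ cos φ₂ cos Δλ
      = sin(14.40°)sin(14.20°) + cos(14.40°)cos(14.20°)cos(-5.50°) = 0.9957
σ = 5.333° → d = Rσ = 6360·0.09308 = 592 km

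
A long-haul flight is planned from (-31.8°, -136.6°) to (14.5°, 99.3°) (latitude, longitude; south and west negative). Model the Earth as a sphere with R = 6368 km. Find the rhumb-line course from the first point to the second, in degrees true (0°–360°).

Meridional parts: M(φ₁)=-0.5859, M(φ₂)=+0.2558 → ΔM = +0.8417;  Δλ = -2.1660 rad
tan C = Δλ / ΔM = -2.5732 → C = 291.24°

291.2°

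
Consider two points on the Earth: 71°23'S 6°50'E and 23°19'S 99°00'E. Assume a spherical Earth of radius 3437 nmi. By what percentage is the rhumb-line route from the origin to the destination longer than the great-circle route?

Great circle: σ = 1.1982 rad → d_gc = Rσ = 4118.3 nmi
Rhumb: Δφ = +0.8389, Δλ = +1.6086, Δψ = +1.3898, q = Δφ/Δψ = 0.6036 → d_rh = R√(Δφ²+q²Δλ²) = 4410.4 nmi
Excess = (4410.4 − 4118.3) / 4118.3 = 292.1 / 4118.3 = 7.09% ≈ 7.1%

7.1%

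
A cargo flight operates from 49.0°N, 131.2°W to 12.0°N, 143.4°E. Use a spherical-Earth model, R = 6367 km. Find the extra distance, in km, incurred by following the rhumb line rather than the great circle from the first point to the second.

Great circle: cos σ = sin φ₁ sin φ₂ + cos φ₁ cos φ₂ cos Δλ,  σ = 1.3609 rad → d_gc = 8664.7 km
Rhumb line: Δψ = -0.7728, q = Δφ/Δψ = 0.8356, d_rh = R√(Δφ²+q²Δλ²) = 8932.5 km
Excess = 8932.5 − 8664.7 = 267.8 ≈ 268 km

268 km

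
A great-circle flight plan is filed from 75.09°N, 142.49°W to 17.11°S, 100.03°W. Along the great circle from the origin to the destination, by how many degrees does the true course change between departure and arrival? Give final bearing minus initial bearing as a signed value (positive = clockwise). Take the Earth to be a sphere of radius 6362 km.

Initial bearing θ₁ = atan2(sin Δλ cos φ₂, cos φ₁ sin φ₂ − sin φ₁ cos φ₂ cos Δλ) = 139.56°
Final bearing θ₂ = (initial bearing from the destination back to the start) + 180° = 169.94°
Δθ = θ₂ − θ₁ = +30.4°

+30.4°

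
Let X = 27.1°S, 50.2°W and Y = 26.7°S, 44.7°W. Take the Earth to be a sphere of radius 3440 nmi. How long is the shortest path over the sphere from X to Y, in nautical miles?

cos σ = sin φ₁ sin φ₂ + cos φ₁ cos φ₂ cos Δλ
      = sin(-27.10°)sin(-26.70°) + cos(-27.10°)cos(-26.70°)cos(5.50°) = 0.9963
σ = 4.921° → d = Rσ = 3440·0.08588 = 295 nmi

295 nmi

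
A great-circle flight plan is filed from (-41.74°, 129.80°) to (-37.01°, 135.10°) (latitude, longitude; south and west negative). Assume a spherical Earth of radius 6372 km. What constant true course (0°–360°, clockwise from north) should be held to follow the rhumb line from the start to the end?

Δψ = ln[tan(π/4+φ₂/2)/tan(π/4+φ₁/2)] = +0.1069
Δλ = +0.0925 rad (taken the short way round)
course = atan2(Δλ, Δψ) = 40.88°

40.9°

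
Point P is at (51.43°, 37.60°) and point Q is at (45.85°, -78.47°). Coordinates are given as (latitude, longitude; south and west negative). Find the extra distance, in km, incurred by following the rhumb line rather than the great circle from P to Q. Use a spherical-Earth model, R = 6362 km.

946 km

Great circle: cos σ = sin φ₁ sin φ₂ + cos φ₁ cos φ₂ cos Δλ,  σ = 1.1916 rad → d_gc = 7581.2 km
Rhumb line: Δψ = -0.1476, q = Δφ/Δψ = 0.6599, d_rh = R√(Δφ²+q²Δλ²) = 8526.8 km
Excess = 8526.8 − 7581.2 = 945.6 ≈ 946 km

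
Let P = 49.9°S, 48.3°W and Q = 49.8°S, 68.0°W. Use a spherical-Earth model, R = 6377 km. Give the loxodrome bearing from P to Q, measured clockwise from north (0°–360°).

Meridional parts: M(φ₁)=-1.0080, M(φ₂)=-1.0053 → ΔM = +0.0027;  Δλ = -0.3438 rad
tan C = Δλ / ΔM = -127.0237 → C = 270.45°

270.5°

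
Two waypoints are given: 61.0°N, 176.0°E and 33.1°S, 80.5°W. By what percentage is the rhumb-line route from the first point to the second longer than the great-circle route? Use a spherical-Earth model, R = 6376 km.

2.3%

Great circle: σ = 2.1803 rad → d_gc = Rσ = 13901.4 km
Rhumb: Δφ = -1.6424, Δλ = +1.8064, Δψ = -1.9652, q = Δφ/Δψ = 0.8357 → d_rh = R√(Δφ²+q²Δλ²) = 14223.4 km
Excess = (14223.4 − 13901.4) / 13901.4 = 322.0 / 13901.4 = 2.32% ≈ 2.3%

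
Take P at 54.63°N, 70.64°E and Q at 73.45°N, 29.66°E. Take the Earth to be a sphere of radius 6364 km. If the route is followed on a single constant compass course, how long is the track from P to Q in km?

Δψ = ln[tan(π/4+φ₂/2)/tan(π/4+φ₁/2)] = +0.7850;  Δφ = +0.3285 rad,  Δλ = -0.7152 rad
q = Δφ/Δψ = 0.4184
d = R·√(Δφ² + q²Δλ²) = 6364·0.44437 = 2828 km

2828 km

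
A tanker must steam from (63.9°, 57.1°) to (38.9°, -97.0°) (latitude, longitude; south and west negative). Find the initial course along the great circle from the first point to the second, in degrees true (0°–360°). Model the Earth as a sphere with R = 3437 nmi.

339.4°

θ = atan2( sin Δλ·cos φ₂ ,  cos φ₁ sin φ₂ − sin φ₁ cos φ₂ cos Δλ )
  = atan2(-0.3399, +0.9050) = 339.41°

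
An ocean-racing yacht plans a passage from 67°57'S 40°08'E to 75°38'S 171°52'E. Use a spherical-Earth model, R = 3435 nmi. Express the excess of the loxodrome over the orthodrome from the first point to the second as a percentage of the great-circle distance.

Great circle: σ = 0.5811 rad → d_gc = Rσ = 1996.0 nmi
Rhumb: Δφ = -0.1341, Δλ = +2.2992, Δψ = -0.4356, q = Δφ/Δψ = 0.3079 → d_rh = R√(Δφ²+q²Δλ²) = 2474.6 nmi
Excess = (2474.6 − 1996.0) / 1996.0 = 478.6 / 1996.0 = 23.98% ≈ 24.0%

24.0%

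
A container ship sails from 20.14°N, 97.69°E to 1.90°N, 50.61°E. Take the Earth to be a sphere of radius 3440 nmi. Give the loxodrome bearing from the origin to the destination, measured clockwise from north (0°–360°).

Δψ = ln[tan(π/4+φ₂/2)/tan(π/4+φ₁/2)] = -0.3258
Δλ = -0.8217 rad (taken the short way round)
course = atan2(Δλ, Δψ) = 248.37°

248.4°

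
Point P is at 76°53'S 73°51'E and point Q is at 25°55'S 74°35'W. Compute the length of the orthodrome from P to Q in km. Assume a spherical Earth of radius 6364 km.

8377 km

Haversine: a = sin²(Δφ/2)+cos φ₁ cos φ₂ sin²(Δλ/2) = 0.37412;  σ = 2·atan2(√a,√(1−a))
σ = 75.419° → d = Rσ = 6364·1.31631 = 8377 km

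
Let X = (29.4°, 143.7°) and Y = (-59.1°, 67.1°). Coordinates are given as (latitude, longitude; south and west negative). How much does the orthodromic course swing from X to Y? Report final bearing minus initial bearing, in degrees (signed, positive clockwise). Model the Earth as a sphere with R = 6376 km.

+31.6°

Initial bearing θ₁ = atan2(sin Δλ cos φ₂, cos φ₁ sin φ₂ − sin φ₁ cos φ₂ cos Δλ) = 211.79°
Final bearing θ₂ = (initial bearing from the destination back to the start) + 180° = 243.35°
Δθ = θ₂ − θ₁ = +31.6°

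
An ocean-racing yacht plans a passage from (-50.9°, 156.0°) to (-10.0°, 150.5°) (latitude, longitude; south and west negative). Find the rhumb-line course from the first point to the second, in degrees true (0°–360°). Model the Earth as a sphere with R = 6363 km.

353.6°

Meridional parts: M(φ₁)=-1.0354, M(φ₂)=-0.1754 → ΔM = +0.8599;  Δλ = -0.0960 rad
tan C = Δλ / ΔM = -0.1116 → C = 353.63°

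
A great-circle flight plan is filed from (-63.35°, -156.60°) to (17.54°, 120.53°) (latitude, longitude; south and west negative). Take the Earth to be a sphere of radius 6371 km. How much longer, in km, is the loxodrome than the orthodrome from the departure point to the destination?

269 km

Great circle: cos σ = sin φ₁ sin φ₂ + cos φ₁ cos φ₂ cos Δλ,  σ = 1.7888 rad → d_gc = 11396.4 km
Rhumb line: Δψ = +1.7514, q = Δφ/Δψ = 0.8061, d_rh = R√(Δφ²+q²Δλ²) = 11665.3 km
Excess = 11665.3 − 11396.4 = 268.9 ≈ 269 km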